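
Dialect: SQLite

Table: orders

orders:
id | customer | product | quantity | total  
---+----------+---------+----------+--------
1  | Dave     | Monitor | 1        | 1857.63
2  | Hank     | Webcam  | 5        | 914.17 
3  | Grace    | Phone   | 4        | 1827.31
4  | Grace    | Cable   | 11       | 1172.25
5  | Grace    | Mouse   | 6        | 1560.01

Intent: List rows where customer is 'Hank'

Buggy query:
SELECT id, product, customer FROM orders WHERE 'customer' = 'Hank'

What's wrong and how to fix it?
Bug: 'customer' in single quotes is a string literal, not the column; the comparison is literal-vs-literal and never true

Fix: Remove the quotes around the column name (or use double quotes for an identifier)

Corrected query:
SELECT id, product, customer FROM orders WHERE customer = 'Hank'

Result:
id | product | customer
---+---------+---------
2  | Webcam  | Hank    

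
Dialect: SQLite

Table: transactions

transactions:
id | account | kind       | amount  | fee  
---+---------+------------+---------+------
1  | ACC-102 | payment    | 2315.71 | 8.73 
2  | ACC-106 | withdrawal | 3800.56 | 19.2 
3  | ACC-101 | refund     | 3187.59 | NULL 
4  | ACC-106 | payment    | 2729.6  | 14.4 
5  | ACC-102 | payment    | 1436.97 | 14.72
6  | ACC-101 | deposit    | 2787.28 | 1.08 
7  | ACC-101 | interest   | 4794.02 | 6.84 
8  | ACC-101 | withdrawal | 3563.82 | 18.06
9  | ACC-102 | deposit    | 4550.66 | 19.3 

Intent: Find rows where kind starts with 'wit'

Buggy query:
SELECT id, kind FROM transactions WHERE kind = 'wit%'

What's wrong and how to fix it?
Bug: Wildcards only work with LIKE; '=' treats '%' as a literal character

Fix: Use LIKE for wildcard pattern matching

Corrected query:
SELECT id, kind FROM transactions WHERE kind LIKE 'wit%'

Result:
id | kind      
---+-----------
2  | withdrawal
8  | withdrawal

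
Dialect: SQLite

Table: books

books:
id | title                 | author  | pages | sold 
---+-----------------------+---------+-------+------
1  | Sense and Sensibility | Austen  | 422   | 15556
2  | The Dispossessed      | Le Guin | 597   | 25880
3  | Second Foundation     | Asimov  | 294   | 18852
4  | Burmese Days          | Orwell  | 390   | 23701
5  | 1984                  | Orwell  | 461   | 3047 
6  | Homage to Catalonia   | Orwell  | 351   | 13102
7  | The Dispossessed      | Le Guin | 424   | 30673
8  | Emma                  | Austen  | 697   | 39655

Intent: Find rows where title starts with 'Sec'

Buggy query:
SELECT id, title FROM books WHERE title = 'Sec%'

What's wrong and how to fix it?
Bug: Wildcards only work with LIKE; '=' treats '%' as a literal character

Fix: Replace '=' with LIKE so 'Sec%' is treated as a pattern

Corrected query:
SELECT id, title FROM books WHERE title LIKE 'Sec%'

Result:
id | title            
---+------------------
3  | Second Foundation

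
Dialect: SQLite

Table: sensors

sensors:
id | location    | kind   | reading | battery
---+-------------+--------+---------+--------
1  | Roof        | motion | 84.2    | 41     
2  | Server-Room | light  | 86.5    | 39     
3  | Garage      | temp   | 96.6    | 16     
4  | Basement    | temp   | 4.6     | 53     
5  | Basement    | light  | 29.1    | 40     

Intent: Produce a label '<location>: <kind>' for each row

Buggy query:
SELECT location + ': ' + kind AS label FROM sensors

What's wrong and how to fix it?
Bug: SQLite uses || for string concatenation; + coerces text to numbers (yielding 0)

Fix: Use the || operator for string concatenation

Corrected query:
SELECT location || ': ' || kind AS label FROM sensors

Result:
label             
------------------
Roof: motion      
Server-Room: light
Garage: temp      
Basement: temp    
Basement: light   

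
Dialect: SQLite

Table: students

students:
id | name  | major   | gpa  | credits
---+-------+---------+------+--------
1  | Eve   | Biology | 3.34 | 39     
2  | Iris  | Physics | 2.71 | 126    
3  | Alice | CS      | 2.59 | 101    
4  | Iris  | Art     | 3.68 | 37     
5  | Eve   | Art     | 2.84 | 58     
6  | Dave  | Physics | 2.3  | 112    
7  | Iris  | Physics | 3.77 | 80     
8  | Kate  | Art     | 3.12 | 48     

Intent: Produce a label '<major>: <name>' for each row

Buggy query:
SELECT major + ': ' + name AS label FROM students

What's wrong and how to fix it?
Bug: SQLite uses || for string concatenation; + coerces text to numbers (yielding 0)

Fix: Use the || operator for string concatenation

Corrected query:
SELECT major || ': ' || name AS label FROM students

Result:
label        
-------------
Biology: Eve 
Physics: Iris
CS: Alice    
Art: Iris    
Art: Eve     
Physics: Dave
Physics: Iris
Art: Kate    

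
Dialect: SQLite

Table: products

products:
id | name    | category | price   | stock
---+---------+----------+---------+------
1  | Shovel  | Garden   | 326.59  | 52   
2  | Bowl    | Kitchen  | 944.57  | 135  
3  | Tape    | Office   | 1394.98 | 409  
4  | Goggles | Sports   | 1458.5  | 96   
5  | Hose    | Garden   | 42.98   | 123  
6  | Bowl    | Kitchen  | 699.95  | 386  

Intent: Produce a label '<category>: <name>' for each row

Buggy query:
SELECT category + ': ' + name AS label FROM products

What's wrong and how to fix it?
Bug: SQLite uses || for string concatenation; + coerces text to numbers (yielding 0)

Fix: Replace + with || to concatenate text

Corrected query:
SELECT category || ': ' || name AS label FROM products

Result:
label          
---------------
Garden: Shovel 
Kitchen: Bowl  
Office: Tape   
Sports: Goggles
Garden: Hose   
Kitchen: Bowl  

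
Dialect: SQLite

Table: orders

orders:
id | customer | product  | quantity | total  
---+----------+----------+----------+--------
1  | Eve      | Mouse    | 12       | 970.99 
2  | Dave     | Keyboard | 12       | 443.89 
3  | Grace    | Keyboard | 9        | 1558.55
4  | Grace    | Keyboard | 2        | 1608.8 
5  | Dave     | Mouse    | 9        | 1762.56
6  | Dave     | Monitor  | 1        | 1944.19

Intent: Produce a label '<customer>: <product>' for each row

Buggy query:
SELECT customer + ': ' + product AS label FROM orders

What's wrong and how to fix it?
Bug: '+' is numeric addition; on text columns SQLite converts them to 0 instead of concatenating

Fix: Use the || operator for string concatenation

Corrected query:
SELECT customer || ': ' || product AS label FROM orders

Result:
label          
---------------
Eve: Mouse     
Dave: Keyboard 
Grace: Keyboard
Grace: Keyboard
Dave: Mouse    
Dave: Monitor  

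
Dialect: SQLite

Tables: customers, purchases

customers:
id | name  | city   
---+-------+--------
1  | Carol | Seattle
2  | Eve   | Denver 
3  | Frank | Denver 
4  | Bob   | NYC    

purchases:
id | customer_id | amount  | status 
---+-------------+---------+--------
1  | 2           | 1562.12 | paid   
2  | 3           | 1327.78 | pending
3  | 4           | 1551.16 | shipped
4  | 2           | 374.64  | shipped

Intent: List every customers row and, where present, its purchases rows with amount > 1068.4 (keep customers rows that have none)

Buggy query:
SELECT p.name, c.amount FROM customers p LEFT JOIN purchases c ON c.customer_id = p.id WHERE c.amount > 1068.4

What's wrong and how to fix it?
Bug: A WHERE condition on the right-hand table after LEFT JOIN drops unmatched parents

Fix: Put 'c.amount > 1068.4' in the JOIN's ON clause instead of WHERE

Corrected query:
SELECT p.name, c.amount FROM customers p LEFT JOIN purchases c ON c.customer_id = p.id AND c.amount > 1068.4

Result:
name  | amount 
------+--------
Carol | NULL   
Eve   | 1562.12
Frank | 1327.78
Bob   | 1551.16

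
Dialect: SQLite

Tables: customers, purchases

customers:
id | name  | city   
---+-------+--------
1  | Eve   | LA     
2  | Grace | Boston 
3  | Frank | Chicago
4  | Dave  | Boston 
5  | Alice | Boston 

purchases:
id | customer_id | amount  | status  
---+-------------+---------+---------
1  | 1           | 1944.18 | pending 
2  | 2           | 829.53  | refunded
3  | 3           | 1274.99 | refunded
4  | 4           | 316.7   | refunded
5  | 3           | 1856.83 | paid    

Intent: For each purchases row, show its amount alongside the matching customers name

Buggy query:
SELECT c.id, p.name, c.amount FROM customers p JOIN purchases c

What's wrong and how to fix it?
Bug: JOIN with no ON clause produces a cartesian product; every purchases row pairs with every customers row

Fix: Add ON c.customer_id = p.id to the JOIN

Corrected query:
SELECT c.id, p.name, c.amount FROM customers p JOIN purchases c ON c.customer_id = p.id

Result:
id | name  | amount 
---+-------+--------
1  | Eve   | 1944.18
2  | Grace | 829.53 
3  | Frank | 1274.99
4  | Dave  | 316.7  
5  | Frank | 1856.83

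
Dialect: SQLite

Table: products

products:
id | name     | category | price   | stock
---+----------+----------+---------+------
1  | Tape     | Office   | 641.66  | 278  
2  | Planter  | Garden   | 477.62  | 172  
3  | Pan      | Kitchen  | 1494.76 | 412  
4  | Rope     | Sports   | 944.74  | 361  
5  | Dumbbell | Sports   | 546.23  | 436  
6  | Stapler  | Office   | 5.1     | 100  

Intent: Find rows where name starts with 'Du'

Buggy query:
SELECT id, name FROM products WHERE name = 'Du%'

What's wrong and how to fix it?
Bug: Wildcards only work with LIKE; '=' treats '%' as a literal character

Fix: Replace '=' with LIKE so 'Du%' is treated as a pattern

Corrected query:
SELECT id, name FROM products WHERE name LIKE 'Du%'

Result:
id | name    
---+---------
5  | Dumbbell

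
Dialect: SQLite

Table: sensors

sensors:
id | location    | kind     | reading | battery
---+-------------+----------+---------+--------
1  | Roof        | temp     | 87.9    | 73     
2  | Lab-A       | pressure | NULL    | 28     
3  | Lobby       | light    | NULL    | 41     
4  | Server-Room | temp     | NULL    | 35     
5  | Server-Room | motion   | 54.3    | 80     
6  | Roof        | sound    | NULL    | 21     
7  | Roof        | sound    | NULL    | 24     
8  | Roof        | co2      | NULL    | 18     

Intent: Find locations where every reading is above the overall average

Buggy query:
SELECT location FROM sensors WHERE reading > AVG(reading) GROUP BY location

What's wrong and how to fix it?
Bug: WHERE evaluates per row before aggregation, so AVG() is unavailable

Fix: Use a subquery for AVG and a HAVING MIN(...) filter so the condition holds for every row in the group

Corrected query:
SELECT location FROM sensors GROUP BY location HAVING MIN(reading) > (SELECT AVG(reading) FROM sensors)

Result:
location
--------
Roof    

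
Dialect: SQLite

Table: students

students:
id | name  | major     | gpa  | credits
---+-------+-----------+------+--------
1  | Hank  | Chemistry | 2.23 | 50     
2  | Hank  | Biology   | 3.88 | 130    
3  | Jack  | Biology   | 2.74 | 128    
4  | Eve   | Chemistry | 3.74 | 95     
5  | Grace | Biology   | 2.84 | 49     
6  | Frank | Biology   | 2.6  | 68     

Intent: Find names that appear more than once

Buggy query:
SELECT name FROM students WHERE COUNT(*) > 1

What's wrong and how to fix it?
Bug: COUNT(*) is an aggregate and cannot be used in WHERE

Fix: GROUP BY name, then filter groups with HAVING COUNT(*) > 1

Corrected query:
SELECT name FROM students GROUP BY name HAVING COUNT(*) > 1

Result:
name
----
Hank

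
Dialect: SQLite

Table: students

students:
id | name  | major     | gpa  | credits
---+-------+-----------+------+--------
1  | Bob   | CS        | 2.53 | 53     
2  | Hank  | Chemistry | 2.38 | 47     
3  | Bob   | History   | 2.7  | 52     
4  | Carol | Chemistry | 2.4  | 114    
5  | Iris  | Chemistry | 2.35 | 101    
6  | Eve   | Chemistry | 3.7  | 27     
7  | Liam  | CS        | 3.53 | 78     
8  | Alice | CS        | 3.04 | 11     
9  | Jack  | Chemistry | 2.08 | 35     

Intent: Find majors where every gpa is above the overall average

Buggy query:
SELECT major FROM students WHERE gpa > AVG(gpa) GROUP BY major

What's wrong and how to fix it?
Bug: WHERE evaluates per row before aggregation, so AVG() is unavailable

Fix: Compute the overall average in a scalar subquery and compare each group's MIN against it in HAVING

Corrected query:
SELECT major FROM students GROUP BY major HAVING MIN(gpa) > (SELECT AVG(gpa) FROM students)

Result:
(no rows)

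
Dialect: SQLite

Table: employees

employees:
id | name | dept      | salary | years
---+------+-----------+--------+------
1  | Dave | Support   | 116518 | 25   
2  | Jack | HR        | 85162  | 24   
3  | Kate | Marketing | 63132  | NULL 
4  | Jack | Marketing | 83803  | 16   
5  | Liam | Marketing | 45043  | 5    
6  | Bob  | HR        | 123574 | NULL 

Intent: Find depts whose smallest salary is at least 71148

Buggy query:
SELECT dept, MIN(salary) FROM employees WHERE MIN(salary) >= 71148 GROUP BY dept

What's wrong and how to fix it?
Bug: Aggregates like MIN are computed per group after WHERE runs

Fix: Use HAVING for the per-group MIN condition

Corrected query:
SELECT dept, MIN(salary) FROM employees GROUP BY dept HAVING MIN(salary) >= 71148

Result:
dept    | MIN(salary)
--------+------------
HR      | 85162      
Support | 116518     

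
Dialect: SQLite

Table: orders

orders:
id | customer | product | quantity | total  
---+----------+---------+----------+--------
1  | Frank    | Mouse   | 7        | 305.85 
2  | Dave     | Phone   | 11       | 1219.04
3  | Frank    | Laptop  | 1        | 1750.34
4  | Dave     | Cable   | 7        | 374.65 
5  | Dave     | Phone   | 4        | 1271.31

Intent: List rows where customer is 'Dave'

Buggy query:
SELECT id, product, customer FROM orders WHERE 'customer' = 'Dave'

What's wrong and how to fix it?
Bug: Single quotes denote string literals in SQL; the column name is being compared as a constant string

Fix: Reference the column as customer without single quotes

Corrected query:
SELECT id, product, customer FROM orders WHERE customer = 'Dave'

Result:
id | product | customer
---+---------+---------
2  | Phone   | Dave    
4  | Cable   | Dave    
5  | Phone   | Dave    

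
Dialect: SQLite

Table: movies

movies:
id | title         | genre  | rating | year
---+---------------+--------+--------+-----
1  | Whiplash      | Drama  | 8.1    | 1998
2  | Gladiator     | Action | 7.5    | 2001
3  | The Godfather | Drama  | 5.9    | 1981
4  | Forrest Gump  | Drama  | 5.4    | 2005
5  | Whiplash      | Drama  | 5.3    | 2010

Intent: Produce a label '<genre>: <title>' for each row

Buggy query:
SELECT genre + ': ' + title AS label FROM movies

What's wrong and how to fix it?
Bug: SQLite uses || for string concatenation; + coerces text to numbers (yielding 0)

Fix: Use the || operator for string concatenation

Corrected query:
SELECT genre || ': ' || title AS label FROM movies

Result:
label               
--------------------
Drama: Whiplash     
Action: Gladiator   
Drama: The Godfather
Drama: Forrest Gump 
Drama: Whiplash     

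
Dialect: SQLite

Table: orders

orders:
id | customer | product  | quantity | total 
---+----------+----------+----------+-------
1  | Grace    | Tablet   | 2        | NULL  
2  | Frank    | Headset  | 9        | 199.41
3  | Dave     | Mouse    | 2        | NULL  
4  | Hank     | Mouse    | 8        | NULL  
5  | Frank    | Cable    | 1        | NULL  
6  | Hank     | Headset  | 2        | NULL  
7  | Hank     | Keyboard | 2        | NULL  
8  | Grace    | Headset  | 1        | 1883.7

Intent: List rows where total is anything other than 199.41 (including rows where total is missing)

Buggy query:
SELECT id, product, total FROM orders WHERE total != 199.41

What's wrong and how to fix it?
Bug: Inequality against NULL is unknown, not true; rows with NULL are dropped

Fix: Add an explicit OR total IS NULL to include the missing-value rows

Corrected query:
SELECT id, product, total FROM orders WHERE total != 199.41 OR total IS NULL

Result:
id | product  | total 
---+----------+-------
1  | Tablet   | NULL  
3  | Mouse    | NULL  
4  | Mouse    | NULL  
5  | Cable    | NULL  
6  | Headset  | NULL  
7  | Keyboard | NULL  
8  | Headset  | 1883.7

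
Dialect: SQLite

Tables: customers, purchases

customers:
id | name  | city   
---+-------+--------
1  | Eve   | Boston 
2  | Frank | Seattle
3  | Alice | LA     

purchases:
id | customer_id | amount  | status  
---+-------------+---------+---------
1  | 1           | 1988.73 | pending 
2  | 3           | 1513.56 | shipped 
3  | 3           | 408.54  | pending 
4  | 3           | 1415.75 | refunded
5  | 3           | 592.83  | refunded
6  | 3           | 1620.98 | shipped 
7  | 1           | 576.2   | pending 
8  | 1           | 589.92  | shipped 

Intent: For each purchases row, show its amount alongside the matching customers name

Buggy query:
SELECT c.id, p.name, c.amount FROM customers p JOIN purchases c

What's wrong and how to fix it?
Bug: JOIN with no ON clause produces a cartesian product; every purchases row pairs with every customers row

Fix: Add ON c.customer_id = p.id to the JOIN

Corrected query:
SELECT c.id, p.name, c.amount FROM customers p JOIN purchases c ON c.customer_id = p.id

Result:
id | name  | amount 
---+-------+--------
1  | Eve   | 1988.73
2  | Alice | 1513.56
3  | Alice | 408.54 
4  | Alice | 1415.75
5  | Alice | 592.83 
6  | Alice | 1620.98
7  | Eve   | 576.2  
8  | Eve   | 589.92 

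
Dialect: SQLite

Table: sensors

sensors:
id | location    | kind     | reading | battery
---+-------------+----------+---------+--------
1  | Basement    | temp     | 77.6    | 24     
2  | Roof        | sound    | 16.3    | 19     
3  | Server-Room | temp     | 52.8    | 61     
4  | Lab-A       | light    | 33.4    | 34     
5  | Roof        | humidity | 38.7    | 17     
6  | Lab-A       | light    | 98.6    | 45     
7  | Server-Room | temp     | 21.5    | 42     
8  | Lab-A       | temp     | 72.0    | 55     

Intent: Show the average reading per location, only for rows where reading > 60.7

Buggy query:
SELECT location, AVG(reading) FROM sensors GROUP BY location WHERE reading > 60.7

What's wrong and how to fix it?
Bug: WHERE cannot follow GROUP BY

Fix: Place WHERE between FROM and GROUP BY

Corrected query:
SELECT location, AVG(reading) FROM sensors WHERE reading > 60.7 GROUP BY location

Result:
location | AVG(reading)
---------+-------------
Basement | 77.6        
Lab-A    | 85.3        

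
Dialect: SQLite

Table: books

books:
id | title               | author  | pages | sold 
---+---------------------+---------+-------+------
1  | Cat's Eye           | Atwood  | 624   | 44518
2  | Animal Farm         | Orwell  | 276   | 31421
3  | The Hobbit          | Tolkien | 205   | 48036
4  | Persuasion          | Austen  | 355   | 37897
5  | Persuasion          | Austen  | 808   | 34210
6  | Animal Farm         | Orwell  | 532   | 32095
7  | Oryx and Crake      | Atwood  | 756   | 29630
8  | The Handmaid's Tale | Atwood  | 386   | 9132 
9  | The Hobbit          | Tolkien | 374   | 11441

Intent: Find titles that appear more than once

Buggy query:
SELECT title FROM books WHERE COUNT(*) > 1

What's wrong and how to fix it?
Bug: WHERE can't reference COUNT(*); aggregates are computed after WHERE

Fix: Group first, then use HAVING for the count condition

Corrected query:
SELECT title FROM books GROUP BY title HAVING COUNT(*) > 1

Result:
title      
-----------
Animal Farm
Persuasion 
The Hobbit 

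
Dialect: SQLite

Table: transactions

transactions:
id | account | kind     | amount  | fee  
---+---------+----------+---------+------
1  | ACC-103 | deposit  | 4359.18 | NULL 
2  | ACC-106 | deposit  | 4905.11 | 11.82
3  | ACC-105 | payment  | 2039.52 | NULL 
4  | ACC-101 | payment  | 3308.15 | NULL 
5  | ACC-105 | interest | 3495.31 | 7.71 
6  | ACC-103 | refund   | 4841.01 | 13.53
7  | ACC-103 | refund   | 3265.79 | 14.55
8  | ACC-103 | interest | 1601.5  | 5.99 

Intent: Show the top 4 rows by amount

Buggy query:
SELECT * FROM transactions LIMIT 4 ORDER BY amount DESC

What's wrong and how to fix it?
Bug: LIMIT must come after ORDER BY

Fix: Sort with ORDER BY, then apply LIMIT

Corrected query:
SELECT * FROM transactions ORDER BY amount DESC LIMIT 4

Result:
id | account | kind     | amount  | fee  
---+---------+----------+---------+------
2  | ACC-106 | deposit  | 4905.11 | 11.82
6  | ACC-103 | refund   | 4841.01 | 13.53
1  | ACC-103 | deposit  | 4359.18 | NULL 
5  | ACC-105 | interest | 3495.31 | 7.71 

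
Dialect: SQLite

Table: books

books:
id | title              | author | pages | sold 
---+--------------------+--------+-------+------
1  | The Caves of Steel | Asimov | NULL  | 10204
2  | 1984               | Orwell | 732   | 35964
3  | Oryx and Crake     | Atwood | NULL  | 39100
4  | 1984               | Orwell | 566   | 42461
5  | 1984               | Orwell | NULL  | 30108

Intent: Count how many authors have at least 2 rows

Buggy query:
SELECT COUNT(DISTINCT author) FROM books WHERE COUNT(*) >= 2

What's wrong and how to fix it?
Bug: COUNT(*) cannot appear in WHERE; the per-group count doesn't exist yet

Fix: Group first with HAVING COUNT(*) >= 2, then COUNT the resulting groups

Corrected query:
SELECT COUNT(*) FROM (SELECT author FROM books GROUP BY author HAVING COUNT(*) >= 2)

Result:
COUNT(*)
--------
1       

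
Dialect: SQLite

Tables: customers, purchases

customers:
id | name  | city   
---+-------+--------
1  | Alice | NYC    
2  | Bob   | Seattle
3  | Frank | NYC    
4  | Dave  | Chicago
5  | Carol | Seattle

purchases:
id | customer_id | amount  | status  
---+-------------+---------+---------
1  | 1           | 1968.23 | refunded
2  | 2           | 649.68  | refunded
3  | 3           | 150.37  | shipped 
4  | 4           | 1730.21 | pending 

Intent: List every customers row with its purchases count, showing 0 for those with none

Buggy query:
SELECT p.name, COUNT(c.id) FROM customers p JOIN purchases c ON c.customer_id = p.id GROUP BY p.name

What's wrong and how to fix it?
Bug: INNER JOIN drops customers rows that have no matching purchases rows

Fix: Switch to LEFT JOIN to retain unmatched parent rows

Corrected query:
SELECT p.name, COUNT(c.id) FROM customers p LEFT JOIN purchases c ON c.customer_id = p.id GROUP BY p.name

Result:
name  | COUNT(c.id)
------+------------
Alice | 1          
Bob   | 1          
Carol | 0          
Dave  | 1          
Frank | 1          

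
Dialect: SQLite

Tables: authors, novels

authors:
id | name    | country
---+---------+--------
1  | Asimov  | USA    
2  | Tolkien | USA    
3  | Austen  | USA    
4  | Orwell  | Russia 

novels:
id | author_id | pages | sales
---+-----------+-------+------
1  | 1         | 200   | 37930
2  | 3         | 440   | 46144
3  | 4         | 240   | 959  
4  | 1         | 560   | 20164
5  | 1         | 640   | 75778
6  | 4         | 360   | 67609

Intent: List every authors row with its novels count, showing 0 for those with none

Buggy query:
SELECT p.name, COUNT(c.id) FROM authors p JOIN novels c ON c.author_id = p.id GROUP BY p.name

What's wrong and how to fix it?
Bug: INNER JOIN drops authors rows that have no matching novels rows

Fix: Switch to LEFT JOIN to retain unmatched parent rows

Corrected query:
SELECT p.name, COUNT(c.id) FROM authors p LEFT JOIN novels c ON c.author_id = p.id GROUP BY p.name

Result:
name    | COUNT(c.id)
--------+------------
Asimov  | 3          
Austen  | 1          
Orwell  | 2          
Tolkien | 0          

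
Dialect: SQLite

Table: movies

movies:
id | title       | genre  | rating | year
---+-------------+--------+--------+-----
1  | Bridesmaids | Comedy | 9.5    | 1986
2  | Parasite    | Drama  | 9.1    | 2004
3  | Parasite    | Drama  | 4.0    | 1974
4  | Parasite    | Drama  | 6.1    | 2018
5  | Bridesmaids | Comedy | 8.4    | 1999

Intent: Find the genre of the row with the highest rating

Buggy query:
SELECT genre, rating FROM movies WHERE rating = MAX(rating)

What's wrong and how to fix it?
Bug: MAX(rating) is an aggregate and cannot be used directly in WHERE

Fix: Wrap MAX in a scalar subquery so WHERE compares against a single value

Corrected query:
SELECT genre, rating FROM movies WHERE rating = (SELECT MAX(rating) FROM movies)

Result:
genre  | rating
-------+-------
Comedy | 9.5   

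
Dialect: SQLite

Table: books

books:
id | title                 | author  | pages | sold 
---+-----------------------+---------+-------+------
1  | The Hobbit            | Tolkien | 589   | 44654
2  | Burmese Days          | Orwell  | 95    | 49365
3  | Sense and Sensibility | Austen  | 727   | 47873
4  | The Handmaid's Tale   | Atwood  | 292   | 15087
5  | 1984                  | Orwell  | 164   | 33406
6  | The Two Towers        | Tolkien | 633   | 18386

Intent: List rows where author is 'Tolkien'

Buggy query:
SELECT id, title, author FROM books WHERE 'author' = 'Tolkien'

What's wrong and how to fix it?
Bug: 'author' in single quotes is a string literal, not the column; the comparison is literal-vs-literal and never true

Fix: Remove the quotes around the column name (or use double quotes for an identifier)

Corrected query:
SELECT id, title, author FROM books WHERE author = 'Tolkien'

Result:
id | title          | author 
---+----------------+--------
1  | The Hobbit     | Tolkien
6  | The Two Towers | Tolkien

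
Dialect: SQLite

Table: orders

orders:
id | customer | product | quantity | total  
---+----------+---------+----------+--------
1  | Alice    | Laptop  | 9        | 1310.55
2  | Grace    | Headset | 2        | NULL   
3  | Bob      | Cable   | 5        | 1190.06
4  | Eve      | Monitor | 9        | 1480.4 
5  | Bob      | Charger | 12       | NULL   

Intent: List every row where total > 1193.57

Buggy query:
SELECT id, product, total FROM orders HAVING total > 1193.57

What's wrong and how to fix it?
Bug: HAVING filters the output of aggregation, but this query has no GROUP BY and no aggregate functions, so SQLite rejects it (HAVING clause on a non-aggregate query); the condition here is per row

Fix: Use WHERE for row-level filtering

Corrected query:
SELECT id, product, total FROM orders WHERE total > 1193.57

Result:
id | product | total  
---+---------+--------
1  | Laptop  | 1310.55
4  | Monitor | 1480.4 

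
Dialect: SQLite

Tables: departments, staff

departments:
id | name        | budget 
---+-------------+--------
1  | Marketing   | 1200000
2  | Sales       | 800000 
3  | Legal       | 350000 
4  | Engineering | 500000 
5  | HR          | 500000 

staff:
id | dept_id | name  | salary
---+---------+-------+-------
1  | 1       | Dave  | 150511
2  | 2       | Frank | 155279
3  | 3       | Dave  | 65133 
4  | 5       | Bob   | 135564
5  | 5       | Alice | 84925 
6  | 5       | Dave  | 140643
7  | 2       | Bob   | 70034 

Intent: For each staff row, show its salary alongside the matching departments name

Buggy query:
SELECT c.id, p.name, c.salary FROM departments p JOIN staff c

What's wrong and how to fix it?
Bug: JOIN with no ON clause produces a cartesian product; every staff row pairs with every departments row

Fix: Add ON c.dept_id = p.id to the JOIN

Corrected query:
SELECT c.id, p.name, c.salary FROM departments p JOIN staff c ON c.dept_id = p.id

Result:
id | name      | salary
---+-----------+-------
1  | Marketing | 150511
2  | Sales     | 155279
3  | Legal     | 65133 
4  | HR        | 135564
5  | HR        | 84925 
6  | HR        | 140643
7  | Sales     | 70034 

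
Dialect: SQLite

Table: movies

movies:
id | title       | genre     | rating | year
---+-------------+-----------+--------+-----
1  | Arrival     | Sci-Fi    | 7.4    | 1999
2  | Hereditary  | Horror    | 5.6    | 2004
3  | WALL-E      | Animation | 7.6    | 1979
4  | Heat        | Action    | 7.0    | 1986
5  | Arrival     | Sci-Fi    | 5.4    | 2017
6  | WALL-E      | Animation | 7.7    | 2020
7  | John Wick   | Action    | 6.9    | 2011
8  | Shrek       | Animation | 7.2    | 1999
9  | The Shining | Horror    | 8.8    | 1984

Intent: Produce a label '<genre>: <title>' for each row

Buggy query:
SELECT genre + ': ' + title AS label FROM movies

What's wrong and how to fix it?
Bug: SQLite uses || for string concatenation; + coerces text to numbers (yielding 0)

Fix: Use the || operator for string concatenation

Corrected query:
SELECT genre || ': ' || title AS label FROM movies

Result:
label              
-------------------
Sci-Fi: Arrival    
Horror: Hereditary 
Animation: WALL-E  
Action: Heat       
Sci-Fi: Arrival    
Animation: WALL-E  
Action: John Wick  
Animation: Shrek   
Horror: The Shining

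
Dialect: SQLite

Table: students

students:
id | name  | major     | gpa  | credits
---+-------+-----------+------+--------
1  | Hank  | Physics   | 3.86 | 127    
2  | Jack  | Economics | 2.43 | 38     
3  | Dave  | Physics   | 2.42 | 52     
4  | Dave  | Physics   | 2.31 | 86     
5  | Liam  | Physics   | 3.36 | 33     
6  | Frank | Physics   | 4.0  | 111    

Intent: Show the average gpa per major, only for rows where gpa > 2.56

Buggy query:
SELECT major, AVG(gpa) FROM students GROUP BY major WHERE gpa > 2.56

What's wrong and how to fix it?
Bug: Row-level WHERE must come before GROUP BY in the clause order

Fix: Move the WHERE clause before GROUP BY

Corrected query:
SELECT major, AVG(gpa) FROM students WHERE gpa > 2.56 GROUP BY major

Result:
major   | AVG(gpa)
--------+---------
Physics | 3.74    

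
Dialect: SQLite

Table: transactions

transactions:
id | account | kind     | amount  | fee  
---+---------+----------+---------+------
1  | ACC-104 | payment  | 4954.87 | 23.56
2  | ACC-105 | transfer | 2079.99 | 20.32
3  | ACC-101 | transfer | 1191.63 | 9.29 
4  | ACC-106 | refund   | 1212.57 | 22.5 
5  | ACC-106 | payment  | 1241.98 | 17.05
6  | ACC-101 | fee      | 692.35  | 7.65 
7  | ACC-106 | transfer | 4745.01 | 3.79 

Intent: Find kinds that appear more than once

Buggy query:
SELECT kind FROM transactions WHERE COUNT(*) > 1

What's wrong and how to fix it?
Bug: WHERE can't reference COUNT(*); aggregates are computed after WHERE

Fix: GROUP BY kind, then filter groups with HAVING COUNT(*) > 1

Corrected query:
SELECT kind FROM transactions GROUP BY kind HAVING COUNT(*) > 1

Result:
kind    
--------
payment 
transfer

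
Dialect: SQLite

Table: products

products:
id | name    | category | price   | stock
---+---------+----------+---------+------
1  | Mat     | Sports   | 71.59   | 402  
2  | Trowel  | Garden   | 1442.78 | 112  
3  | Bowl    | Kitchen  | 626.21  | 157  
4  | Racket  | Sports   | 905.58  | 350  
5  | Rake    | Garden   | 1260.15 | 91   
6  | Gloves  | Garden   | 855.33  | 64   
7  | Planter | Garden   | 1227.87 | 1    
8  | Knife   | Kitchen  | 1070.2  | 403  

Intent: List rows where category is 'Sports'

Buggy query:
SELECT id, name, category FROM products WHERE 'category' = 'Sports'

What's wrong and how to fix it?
Bug: 'category' in single quotes is a string literal, not the column; the comparison is literal-vs-literal and never true

Fix: Reference the column as category without single quotes

Corrected query:
SELECT id, name, category FROM products WHERE category = 'Sports'

Result:
id | name   | category
---+--------+---------
1  | Mat    | Sports  
4  | Racket | Sports  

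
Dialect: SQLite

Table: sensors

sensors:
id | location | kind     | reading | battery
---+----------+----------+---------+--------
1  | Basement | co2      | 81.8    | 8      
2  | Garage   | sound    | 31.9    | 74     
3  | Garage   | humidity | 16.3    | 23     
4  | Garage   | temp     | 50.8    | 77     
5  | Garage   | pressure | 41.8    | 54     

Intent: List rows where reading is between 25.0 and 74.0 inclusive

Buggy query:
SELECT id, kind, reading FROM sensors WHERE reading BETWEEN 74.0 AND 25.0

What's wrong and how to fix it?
Bug: The bounds are reversed; BETWEEN a AND b requires a <= b to match anything

Fix: Write BETWEEN 25.0 AND 74.0

Corrected query:
SELECT id, kind, reading FROM sensors WHERE reading BETWEEN 25.0 AND 74.0

Result:
id | kind     | reading
---+----------+--------
2  | sound    | 31.9   
4  | temp     | 50.8   
5  | pressure | 41.8   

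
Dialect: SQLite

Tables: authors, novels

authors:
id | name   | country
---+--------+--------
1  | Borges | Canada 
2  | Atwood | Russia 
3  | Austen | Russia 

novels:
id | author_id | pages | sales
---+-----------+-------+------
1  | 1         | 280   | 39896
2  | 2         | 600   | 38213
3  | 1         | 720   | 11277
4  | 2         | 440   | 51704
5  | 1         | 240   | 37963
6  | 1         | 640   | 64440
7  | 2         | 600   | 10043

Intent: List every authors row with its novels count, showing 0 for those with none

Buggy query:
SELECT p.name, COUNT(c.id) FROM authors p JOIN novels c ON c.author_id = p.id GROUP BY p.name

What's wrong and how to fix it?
Bug: INNER JOIN drops authors rows that have no matching novels rows

Fix: Use LEFT JOIN so parents without children still appear (COUNT(c.id) gives 0)

Corrected query:
SELECT p.name, COUNT(c.id) FROM authors p LEFT JOIN novels c ON c.author_id = p.id GROUP BY p.name

Result:
name   | COUNT(c.id)
-------+------------
Atwood | 3          
Austen | 0          
Borges | 4          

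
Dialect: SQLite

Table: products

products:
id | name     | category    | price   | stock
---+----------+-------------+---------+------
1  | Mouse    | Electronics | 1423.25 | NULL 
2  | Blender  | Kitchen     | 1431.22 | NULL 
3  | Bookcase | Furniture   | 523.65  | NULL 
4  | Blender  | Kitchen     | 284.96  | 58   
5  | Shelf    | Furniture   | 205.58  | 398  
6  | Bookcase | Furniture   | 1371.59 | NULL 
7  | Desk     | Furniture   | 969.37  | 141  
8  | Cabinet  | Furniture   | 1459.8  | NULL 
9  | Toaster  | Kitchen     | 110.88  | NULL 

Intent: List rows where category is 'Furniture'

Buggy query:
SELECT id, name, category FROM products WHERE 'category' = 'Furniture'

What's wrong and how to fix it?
Bug: Single quotes denote string literals in SQL; the column name is being compared as a constant string

Fix: Remove the quotes around the column name (or use double quotes for an identifier)

Corrected query:
SELECT id, name, category FROM products WHERE category = 'Furniture'

Result:
id | name     | category 
---+----------+----------
3  | Bookcase | Furniture
5  | Shelf    | Furniture
6  | Bookcase | Furniture
7  | Desk     | Furniture
8  | Cabinet  | Furniture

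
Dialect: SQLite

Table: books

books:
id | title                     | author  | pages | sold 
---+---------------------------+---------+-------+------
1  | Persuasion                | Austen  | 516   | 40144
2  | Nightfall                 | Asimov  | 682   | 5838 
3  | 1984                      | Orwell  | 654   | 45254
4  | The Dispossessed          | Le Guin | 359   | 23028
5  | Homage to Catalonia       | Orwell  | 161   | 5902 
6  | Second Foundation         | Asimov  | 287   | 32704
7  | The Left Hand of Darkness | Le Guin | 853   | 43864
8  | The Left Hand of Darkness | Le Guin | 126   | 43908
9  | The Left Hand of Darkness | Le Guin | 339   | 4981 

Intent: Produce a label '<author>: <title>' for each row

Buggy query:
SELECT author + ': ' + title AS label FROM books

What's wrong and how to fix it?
Bug: '+' is numeric addition; on text columns SQLite converts them to 0 instead of concatenating

Fix: Use the || operator for string concatenation

Corrected query:
SELECT author || ': ' || title AS label FROM books

Result:
label                             
----------------------------------
Austen: Persuasion                
Asimov: Nightfall                 
Orwell: 1984                      
Le Guin: The Dispossessed         
Orwell: Homage to Catalonia       
Asimov: Second Foundation         
Le Guin: The Left Hand of Darkness
Le Guin: The Left Hand of Darkness
Le Guin: The Left Hand of Darkness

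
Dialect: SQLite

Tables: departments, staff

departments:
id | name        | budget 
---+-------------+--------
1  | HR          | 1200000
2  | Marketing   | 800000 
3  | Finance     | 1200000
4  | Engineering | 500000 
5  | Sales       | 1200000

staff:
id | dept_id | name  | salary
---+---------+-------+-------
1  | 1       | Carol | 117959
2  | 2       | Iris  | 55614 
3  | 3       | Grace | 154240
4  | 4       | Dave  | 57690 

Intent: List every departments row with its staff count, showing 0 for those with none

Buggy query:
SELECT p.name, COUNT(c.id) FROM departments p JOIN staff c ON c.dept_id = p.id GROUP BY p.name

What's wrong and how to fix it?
Bug: An inner join excludes parents with zero children

Fix: Switch to LEFT JOIN to retain unmatched parent rows

Corrected query:
SELECT p.name, COUNT(c.id) FROM departments p LEFT JOIN staff c ON c.dept_id = p.id GROUP BY p.name

Result:
name        | COUNT(c.id)
------------+------------
Engineering | 1          
Finance     | 1          
HR          | 1          
Marketing   | 1          
Sales       | 0          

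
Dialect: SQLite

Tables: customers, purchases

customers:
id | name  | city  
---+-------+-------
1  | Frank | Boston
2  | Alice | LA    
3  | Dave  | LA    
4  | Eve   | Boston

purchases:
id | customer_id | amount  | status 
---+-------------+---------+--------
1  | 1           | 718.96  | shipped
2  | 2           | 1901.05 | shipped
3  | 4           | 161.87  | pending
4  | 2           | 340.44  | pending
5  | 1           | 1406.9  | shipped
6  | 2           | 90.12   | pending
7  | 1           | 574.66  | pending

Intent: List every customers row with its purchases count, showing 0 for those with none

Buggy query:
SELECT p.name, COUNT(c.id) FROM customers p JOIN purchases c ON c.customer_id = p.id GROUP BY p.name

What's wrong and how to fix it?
Bug: An inner join excludes parents with zero children

Fix: Switch to LEFT JOIN to retain unmatched parent rows

Corrected query:
SELECT p.name, COUNT(c.id) FROM customers p LEFT JOIN purchases c ON c.customer_id = p.id GROUP BY p.name

Result:
name  | COUNT(c.id)
------+------------
Alice | 3          
Dave  | 0          
Eve   | 1          
Frank | 3          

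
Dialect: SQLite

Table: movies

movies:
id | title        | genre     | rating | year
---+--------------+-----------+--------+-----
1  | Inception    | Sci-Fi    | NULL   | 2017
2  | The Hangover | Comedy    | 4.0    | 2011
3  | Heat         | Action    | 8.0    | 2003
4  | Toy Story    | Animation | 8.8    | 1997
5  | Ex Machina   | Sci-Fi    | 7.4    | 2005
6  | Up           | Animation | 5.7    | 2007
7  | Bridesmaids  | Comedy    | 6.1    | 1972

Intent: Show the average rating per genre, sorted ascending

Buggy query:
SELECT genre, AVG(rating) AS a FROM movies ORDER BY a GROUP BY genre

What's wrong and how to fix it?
Bug: GROUP BY must precede ORDER BY

Fix: Reorder: SELECT … FROM … GROUP BY … ORDER BY …

Corrected query:
SELECT genre, AVG(rating) AS a FROM movies GROUP BY genre ORDER BY a

Result:
genre     | a   
----------+-----
Comedy    | 5.05
Animation | 7.25
Sci-Fi    | 7.4 
Action    | 8   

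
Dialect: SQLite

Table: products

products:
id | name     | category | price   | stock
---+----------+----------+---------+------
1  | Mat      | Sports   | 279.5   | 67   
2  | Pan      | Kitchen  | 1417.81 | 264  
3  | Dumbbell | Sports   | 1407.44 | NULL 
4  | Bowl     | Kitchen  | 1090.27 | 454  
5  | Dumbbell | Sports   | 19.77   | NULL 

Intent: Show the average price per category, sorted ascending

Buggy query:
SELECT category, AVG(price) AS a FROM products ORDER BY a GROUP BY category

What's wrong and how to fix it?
Bug: GROUP BY must precede ORDER BY

Fix: Move ORDER BY to the end, after GROUP BY

Corrected query:
SELECT category, AVG(price) AS a FROM products GROUP BY category ORDER BY a

Result:
category | a         
---------+-----------
Sports   | 568.903333
Kitchen  | 1254.04   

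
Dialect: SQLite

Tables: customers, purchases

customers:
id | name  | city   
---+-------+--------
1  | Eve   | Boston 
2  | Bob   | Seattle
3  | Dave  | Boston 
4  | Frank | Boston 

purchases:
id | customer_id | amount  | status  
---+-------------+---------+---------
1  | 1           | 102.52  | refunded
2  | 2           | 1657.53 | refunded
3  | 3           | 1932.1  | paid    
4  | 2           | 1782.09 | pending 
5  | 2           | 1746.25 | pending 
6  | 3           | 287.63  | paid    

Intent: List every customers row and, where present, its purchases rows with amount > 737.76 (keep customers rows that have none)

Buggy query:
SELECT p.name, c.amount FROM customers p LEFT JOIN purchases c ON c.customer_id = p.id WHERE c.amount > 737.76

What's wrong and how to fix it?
Bug: A WHERE condition on the right-hand table after LEFT JOIN drops unmatched parents

Fix: Put 'c.amount > 737.76' in the JOIN's ON clause instead of WHERE

Corrected query:
SELECT p.name, c.amount FROM customers p LEFT JOIN purchases c ON c.customer_id = p.id AND c.amount > 737.76

Result:
name  | amount 
------+--------
Eve   | NULL   
Bob   | 1657.53
Bob   | 1746.25
Bob   | 1782.09
Dave  | 1932.1 
Frank | NULL   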